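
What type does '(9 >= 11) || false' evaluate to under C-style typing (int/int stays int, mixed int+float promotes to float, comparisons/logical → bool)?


Operand types: bool || bool
Rule: logical operators take bool operands and yield bool
Result type: bool


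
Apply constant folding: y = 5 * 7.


5 * 7 = 35 at compile time
Optimized: y = 35


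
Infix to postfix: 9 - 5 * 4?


* has higher precedence, evaluate 5*4 first
Postfix: 9 5 4 * -


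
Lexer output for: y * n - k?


Scan left to right, longest-match per lexeme
Tokens: ID(y), OP(*), ID(n), OP(-), ID(k)


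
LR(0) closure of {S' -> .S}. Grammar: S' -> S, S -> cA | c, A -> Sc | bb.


Start: S' -> .S
For each item with dot before a nonterminal B, add B -> .γ for every B-production
Closure: [S' -> .S, S -> .cA, S -> .c]


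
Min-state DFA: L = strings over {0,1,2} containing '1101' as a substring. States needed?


KMP-style automaton: 4 progress states + 1 absorbing accept = 5
Minimal DFA: 5 states


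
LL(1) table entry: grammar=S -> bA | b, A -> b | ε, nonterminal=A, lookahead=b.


For [A, b]: 'b' ∈ FIRST(b)
Entry: A -> b


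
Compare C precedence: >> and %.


'%' is multiplicative (level 10); '>>' is shift (level 8)
Higher level binds tighter
'%' has higher precedence than '>>'


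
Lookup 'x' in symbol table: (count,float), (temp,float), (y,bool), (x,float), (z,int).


Lookup 'x' → type float


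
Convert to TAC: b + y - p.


Break into single-operator statements:
t1 = b + y
t2 = t1 - p


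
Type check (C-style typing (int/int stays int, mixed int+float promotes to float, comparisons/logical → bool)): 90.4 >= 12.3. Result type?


Operand types: float >= float
Rule: comparison yields bool
Result type: bool


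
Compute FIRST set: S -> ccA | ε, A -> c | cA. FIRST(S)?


Per alternative of S: FIRST(ccA) = {c}; FIRST(ε) = {ε}
FIRST(S) = {c, ε}


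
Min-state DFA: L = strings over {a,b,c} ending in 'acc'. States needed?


Track the longest suffix of input matching a prefix of 'acc': 4 classes (prefixes of length 0..3)
Minimal DFA: 4 states


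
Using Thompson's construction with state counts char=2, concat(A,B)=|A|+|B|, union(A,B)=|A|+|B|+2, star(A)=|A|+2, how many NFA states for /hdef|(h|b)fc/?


Syntax tree has 8 char leaf(s), 2 union(s), 0 star(s)
chars contribute 8×2 = 16; each union adds +2; each star adds +2
Total: 16 + 4 + 0 = 20 states


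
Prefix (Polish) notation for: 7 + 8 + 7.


left-to-right (same/higher precedence on left): tree is (+ (+ 7 8) 7)
Prefix: + + 7 8 7


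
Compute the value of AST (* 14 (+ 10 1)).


Evaluate inner: (+ 10 1) = 11
Evaluate root: (* 14 11) = 154
Result: 154


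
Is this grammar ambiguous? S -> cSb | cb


balanced c^n…b^n: each string has a unique parse
Unambiguous


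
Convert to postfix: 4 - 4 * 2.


* has higher precedence, evaluate 4*2 first
Postfix: 4 4 2 * -


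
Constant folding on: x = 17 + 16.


17 + 16 = 33 at compile time
Optimized: x = 33


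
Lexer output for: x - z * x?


Scan left to right, longest-match per lexeme
Tokens: ID(x), OP(-), ID(z), OP(*), ID(x)


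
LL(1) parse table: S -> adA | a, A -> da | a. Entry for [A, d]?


For [A, d]: 'd' ∈ FIRST(da)
Entry: A -> da


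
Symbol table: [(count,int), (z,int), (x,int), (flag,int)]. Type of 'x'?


Lookup 'x' → type int


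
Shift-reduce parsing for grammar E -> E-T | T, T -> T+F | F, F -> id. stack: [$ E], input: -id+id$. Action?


shift '-' to continue E -> E-T
Action: shift


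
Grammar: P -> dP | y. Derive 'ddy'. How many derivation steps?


Derivation: P => dP => ddP => ddy
Steps: 3


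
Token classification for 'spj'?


Pattern: letter/underscore followed by alphanumerics, not a keyword
Type: IDENTIFIER


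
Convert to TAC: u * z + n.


Break into single-operator statements:
t1 = u * z
t2 = t1 + n


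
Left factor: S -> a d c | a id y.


Common prefix: 'a'
Factored: S -> a S', S' -> d c | id y


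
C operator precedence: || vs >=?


'>=' is relational (level 7); '||' is logical OR (level 1)
Higher level binds tighter
'>=' has higher precedence than '||'


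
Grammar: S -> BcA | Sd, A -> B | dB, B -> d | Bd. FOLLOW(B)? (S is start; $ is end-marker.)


$ ∈ FOLLOW(S). For each A -> αBβ: add FIRST(β)\{ε} to FOLLOW(B); if β nullable, add FOLLOW(A).
FOLLOW(B) = {$, c, d}


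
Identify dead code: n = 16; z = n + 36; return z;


n is read by z's definition; z is returned
No dead code


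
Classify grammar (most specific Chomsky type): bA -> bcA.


LHS has context (more than one symbol) and |LHS| ≤ |RHS|
Classification: Type 1 (Context-Sensitive)


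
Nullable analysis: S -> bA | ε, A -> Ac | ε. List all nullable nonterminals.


A nonterminal is nullable iff some alternative derives ε (directly, or every symbol in it is nullable)
Nullable: {A, S}


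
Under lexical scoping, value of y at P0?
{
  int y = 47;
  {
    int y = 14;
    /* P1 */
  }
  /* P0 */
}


y declared in the same block as P0
y = 47


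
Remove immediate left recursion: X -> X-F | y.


Left-recursive alternatives: X-F; non-recursive: y
Introduce X': X -> yX', X' -> -FX' | ε


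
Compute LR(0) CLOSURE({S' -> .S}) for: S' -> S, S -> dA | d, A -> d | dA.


Start: S' -> .S
For each item with dot before a nonterminal B, add B -> .γ for every B-production
Closure: [S' -> .S, S -> .dA, S -> .d]


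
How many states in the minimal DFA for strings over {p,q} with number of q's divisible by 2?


Track (count of q) mod 2: states 0..1, accept at 0
Minimal DFA: 2 states


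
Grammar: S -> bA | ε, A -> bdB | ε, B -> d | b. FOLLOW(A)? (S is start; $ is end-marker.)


$ ∈ FOLLOW(S). For each A -> αBβ: add FIRST(β)\{ε} to FOLLOW(B); if β nullable, add FOLLOW(A).
FOLLOW(A) = {$}


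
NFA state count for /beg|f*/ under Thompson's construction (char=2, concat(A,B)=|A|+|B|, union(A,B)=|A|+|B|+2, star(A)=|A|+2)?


Syntax tree has 4 char leaf(s), 1 union(s), 1 star(s)
chars contribute 4×2 = 8; each union adds +2; each star adds +2
Total: 8 + 2 + 2 = 12 states


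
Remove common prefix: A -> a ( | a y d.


Common prefix: 'a'
Factored: A -> a A', A' -> ( | y d


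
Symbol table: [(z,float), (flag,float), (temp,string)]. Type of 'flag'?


Lookup 'flag' → type float


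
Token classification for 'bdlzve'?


Pattern: letter/underscore followed by alphanumerics, not a keyword
Type: IDENTIFIER


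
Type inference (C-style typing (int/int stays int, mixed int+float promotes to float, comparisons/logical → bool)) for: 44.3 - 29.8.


Operand types: float - float
Rule: mixed int/float promotes to float; int/int stays int
Result type: float


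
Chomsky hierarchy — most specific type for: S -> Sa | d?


Left-linear: every RHS is a terminal or one nonterminal followed by a terminal
Classification: Type 3 (Regular)


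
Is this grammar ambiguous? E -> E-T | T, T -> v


precedence layered via separate nonterminal T: deterministic
Unambiguous


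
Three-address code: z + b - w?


Break into single-operator statements:
t1 = z + b
t2 = t1 - w


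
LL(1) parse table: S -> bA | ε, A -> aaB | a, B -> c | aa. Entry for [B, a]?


For [B, a]: 'a' ∈ FIRST(aa)
Entry: B -> aa


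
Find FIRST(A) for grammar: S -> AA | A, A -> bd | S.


Per alternative of A: FIRST(bd) = {b}; FIRST(S) = {b}
FIRST(A) = {b}


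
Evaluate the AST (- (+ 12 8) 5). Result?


Evaluate inner: (+ 12 8) = 20
Evaluate root: (- 20 5) = 15
Result: 15


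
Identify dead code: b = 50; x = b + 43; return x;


b is read by x's definition; x is returned
No dead code


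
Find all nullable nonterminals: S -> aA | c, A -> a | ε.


A nonterminal is nullable iff some alternative derives ε (directly, or every symbol in it is nullable)
Nullable: {A}


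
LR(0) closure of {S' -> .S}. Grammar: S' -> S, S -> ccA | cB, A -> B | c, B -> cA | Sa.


Start: S' -> .S
For each item with dot before a nonterminal B, add B -> .γ for every B-production
Closure: [S' -> .S, S -> .ccA, S -> .cB]


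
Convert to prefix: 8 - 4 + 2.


left-to-right (same/higher precedence on left): tree is (+ (- 8 4) 2)
Prefix: + - 8 4 2


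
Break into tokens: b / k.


Scan left to right, longest-match per lexeme
Tokens: ID(b), OP(/), ID(k)


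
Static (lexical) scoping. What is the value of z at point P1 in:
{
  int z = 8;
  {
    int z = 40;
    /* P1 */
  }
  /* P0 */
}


z declared in the same block as P1
z = 40


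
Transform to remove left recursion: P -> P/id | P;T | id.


Left-recursive alternatives: P/id, P;T; non-recursive: id
Introduce P': P -> idP', P' -> /idP' | ;TP' | ε


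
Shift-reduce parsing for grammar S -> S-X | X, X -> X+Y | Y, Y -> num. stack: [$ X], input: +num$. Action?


shift '+' to continue X -> X+Y
Action: shift


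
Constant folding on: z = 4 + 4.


4 + 4 = 8 at compile time
Optimized: z = 8


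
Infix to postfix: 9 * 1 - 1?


Left to right (same or higher precedence on left)
Postfix: 9 1 * 1 -


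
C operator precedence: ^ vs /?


'/' is multiplicative (level 10); '^' is bitwise XOR (level 4)
Higher level binds tighter
'/' has higher precedence than '^'


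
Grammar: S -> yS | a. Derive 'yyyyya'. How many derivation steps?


Derivation: S => yS => yyS => yyyS => yyyyS => yyyyyS => yyyyya
Steps: 6


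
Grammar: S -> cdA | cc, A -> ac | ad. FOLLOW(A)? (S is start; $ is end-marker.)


$ ∈ FOLLOW(S). For each A -> αBβ: add FIRST(β)\{ε} to FOLLOW(B); if β nullable, add FOLLOW(A).
FOLLOW(A) = {$}


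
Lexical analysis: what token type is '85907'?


Pattern: digits only
Type: INTEGER_LITERAL


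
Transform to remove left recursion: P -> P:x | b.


Left-recursive alternatives: P:x; non-recursive: b
Introduce P': P -> bP', P' -> :xP' | ε


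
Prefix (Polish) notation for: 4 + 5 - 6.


left-to-right (same/higher precedence on left): tree is (- (+ 4 5) 6)
Prefix: - + 4 5 6


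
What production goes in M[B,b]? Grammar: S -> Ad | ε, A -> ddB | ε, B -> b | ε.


For [B, b]: 'b' ∈ FIRST(b)
Entry: B -> b


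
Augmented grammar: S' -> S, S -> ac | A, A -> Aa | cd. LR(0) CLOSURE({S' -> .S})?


Start: S' -> .S
For each item with dot before a nonterminal B, add B -> .γ for every B-production
Closure: [S' -> .S, S -> .ac, S -> .A, A -> .Aa, A -> .cd]


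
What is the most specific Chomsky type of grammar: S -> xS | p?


Right-linear: every RHS is a terminal or a terminal followed by one nonterminal
Classification: Type 3 (Regular)


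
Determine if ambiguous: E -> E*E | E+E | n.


'n*n+n' has two parse trees (no precedence encoded between * and +)
Ambiguous


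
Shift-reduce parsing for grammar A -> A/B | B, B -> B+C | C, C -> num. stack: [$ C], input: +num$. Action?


'C' (not preceded by B+) is the handle for B -> C
Action: reduce (B -> C)


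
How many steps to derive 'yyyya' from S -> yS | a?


Derivation: S => yS => yyS => yyyS => yyyyS => yyyya
Steps: 5


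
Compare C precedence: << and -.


'-' is additive (level 9); '<<' is shift (level 8)
Higher level binds tighter
'-' has higher precedence than '<<'


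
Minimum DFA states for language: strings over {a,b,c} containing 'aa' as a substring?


KMP-style automaton: 2 progress states + 1 absorbing accept = 3
Minimal DFA: 3 states


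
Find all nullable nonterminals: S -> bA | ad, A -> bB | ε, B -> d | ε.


A nonterminal is nullable iff some alternative derives ε (directly, or every symbol in it is nullable)
Nullable: {A, B}


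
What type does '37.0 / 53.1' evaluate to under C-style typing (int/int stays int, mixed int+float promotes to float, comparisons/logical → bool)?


Operand types: float / float
Rule: mixed int/float promotes to float; int/int stays int
Result type: float


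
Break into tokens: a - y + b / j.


Scan left to right, longest-match per lexeme
Tokens: ID(a), OP(-), ID(y), OP(+), ID(b), OP(/), ID(j)


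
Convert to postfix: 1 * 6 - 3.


Left to right (same or higher precedence on left)
Postfix: 1 6 * 3 -


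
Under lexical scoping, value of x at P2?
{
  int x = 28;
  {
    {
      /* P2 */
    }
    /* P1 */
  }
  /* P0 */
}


P2's block does not declare x; resolves to the enclosing declaration at depth 0
x = 28


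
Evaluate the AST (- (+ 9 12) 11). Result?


Evaluate inner: (+ 9 12) = 21
Evaluate root: (- 21 11) = 10
Result: 10


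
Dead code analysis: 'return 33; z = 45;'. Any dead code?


statement follows a return and is unreachable
Dead: 'z = 45'


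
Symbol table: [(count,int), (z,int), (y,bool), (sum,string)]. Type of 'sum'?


Lookup 'sum' → type string


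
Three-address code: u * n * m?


Break into single-operator statements:
t1 = u * n
t2 = t1 * m


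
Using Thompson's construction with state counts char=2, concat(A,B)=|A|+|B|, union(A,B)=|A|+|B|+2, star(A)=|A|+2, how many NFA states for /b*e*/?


Syntax tree has 2 char leaf(s), 0 union(s), 2 star(s)
chars contribute 2×2 = 4; each union adds +2; each star adds +2
Total: 4 + 0 + 4 = 8 states


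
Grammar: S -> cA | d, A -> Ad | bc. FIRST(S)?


Per alternative of S: FIRST(cA) = {c}; FIRST(d) = {d}
FIRST(S) = {c, d}


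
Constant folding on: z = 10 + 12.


10 + 12 = 22 at compile time
Optimized: z = 22


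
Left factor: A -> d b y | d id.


Common prefix: 'd'
Factored: A -> d A', A' -> b y | id


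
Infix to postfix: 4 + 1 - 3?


Left to right (same or higher precedence on left)
Postfix: 4 1 + 3 -


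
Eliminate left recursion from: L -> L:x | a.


Left-recursive alternatives: L:x; non-recursive: a
Introduce L': L -> aL', L' -> :xL' | ε


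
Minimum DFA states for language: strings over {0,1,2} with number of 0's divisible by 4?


Track (count of 0) mod 4: states 0..3, accept at 0
Minimal DFA: 4 states


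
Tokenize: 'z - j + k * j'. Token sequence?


Scan left to right, longest-match per lexeme
Tokens: ID(z), OP(-), ID(j), OP(+), ID(k), OP(*), ID(j)


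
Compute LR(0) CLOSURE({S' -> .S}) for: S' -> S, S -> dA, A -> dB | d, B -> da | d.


Start: S' -> .S
For each item with dot before a nonterminal B, add B -> .γ for every B-production
Closure: [S' -> .S, S -> .dA]


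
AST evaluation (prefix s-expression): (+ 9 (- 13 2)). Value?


Evaluate inner: (- 13 2) = 11
Evaluate root: (+ 9 11) = 20
Result: 20


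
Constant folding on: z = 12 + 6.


12 + 6 = 18 at compile time
Optimized: z = 18


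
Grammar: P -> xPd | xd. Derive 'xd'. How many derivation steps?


Derivation: P => xd
Steps: 1


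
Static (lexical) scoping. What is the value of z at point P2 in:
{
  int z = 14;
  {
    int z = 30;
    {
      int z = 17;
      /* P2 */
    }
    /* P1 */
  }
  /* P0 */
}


z declared in the same block as P2
z = 17


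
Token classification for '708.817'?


Pattern: digits with a decimal point
Type: FLOAT_LITERAL


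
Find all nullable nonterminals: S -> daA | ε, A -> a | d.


A nonterminal is nullable iff some alternative derives ε (directly, or every symbol in it is nullable)
Nullable: {S}


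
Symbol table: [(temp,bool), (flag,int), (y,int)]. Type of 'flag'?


Lookup 'flag' → type int


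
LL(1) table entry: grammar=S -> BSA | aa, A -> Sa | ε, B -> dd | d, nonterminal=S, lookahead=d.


For [S, d]: 'd' ∈ FIRST(BSA)
Entry: S -> BSA


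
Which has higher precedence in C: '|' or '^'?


'^' is bitwise XOR (level 4); '|' is bitwise OR (level 3)
Higher level binds tighter
'^' has higher precedence than '|'


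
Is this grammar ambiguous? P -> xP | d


right-linear, alternatives start with distinct terminals 'x' vs 'd': unique leftmost derivation
Unambiguous


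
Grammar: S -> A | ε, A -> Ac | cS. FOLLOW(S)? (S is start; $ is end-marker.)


$ ∈ FOLLOW(S). For each A -> αBβ: add FIRST(β)\{ε} to FOLLOW(B); if β nullable, add FOLLOW(A).
FOLLOW(S) = {$, c}


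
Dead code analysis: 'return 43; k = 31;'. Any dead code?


statement follows a return and is unreachable
Dead: 'k = 31'


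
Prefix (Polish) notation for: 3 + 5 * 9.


'*' binds tighter: tree is (+ 3 (* 5 9))
Prefix: + 3 * 5 9


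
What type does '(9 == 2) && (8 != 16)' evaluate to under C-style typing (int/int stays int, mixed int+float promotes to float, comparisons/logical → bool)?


Operand types: bool && bool
Rule: logical operators take bool operands and yield bool
Result type: bool


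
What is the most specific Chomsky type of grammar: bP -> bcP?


LHS has context (more than one symbol) and |LHS| ≤ |RHS|
Classification: Type 1 (Context-Sensitive)


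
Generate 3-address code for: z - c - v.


Break into single-operator statements:
t1 = z - c
t2 = t1 - v


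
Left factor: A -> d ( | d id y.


Common prefix: 'd'
Factored: A -> d A', A' -> ( | id y


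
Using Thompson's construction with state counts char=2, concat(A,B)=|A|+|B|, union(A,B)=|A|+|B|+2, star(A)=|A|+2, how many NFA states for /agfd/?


Syntax tree has 4 char leaf(s), 0 union(s), 0 star(s)
chars contribute 4×2 = 8; each union adds +2; each star adds +2
Total: 8 + 0 + 0 = 8 states


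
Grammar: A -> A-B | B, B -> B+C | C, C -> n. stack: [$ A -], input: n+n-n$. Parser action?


no handle ('A-' is not any RHS); shift 'n'
Action: shift


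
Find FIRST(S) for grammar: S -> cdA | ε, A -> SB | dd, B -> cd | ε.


Per alternative of S: FIRST(cdA) = {c}; FIRST(ε) = {ε}
FIRST(S) = {c, ε}


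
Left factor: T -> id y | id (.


Common prefix: 'id'
Factored: T -> id T', T' -> y | (


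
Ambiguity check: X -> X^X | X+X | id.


'id^id+id' has two parse trees (no precedence encoded between ^ and +)
Ambiguous


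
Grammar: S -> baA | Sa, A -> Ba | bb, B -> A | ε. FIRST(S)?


Per alternative of S: FIRST(baA) = {b}; FIRST(Sa) = {b}
FIRST(S) = {b}


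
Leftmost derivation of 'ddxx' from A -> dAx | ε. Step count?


Derivation: A => dAx => ddAxx => ddxx
Steps: 3


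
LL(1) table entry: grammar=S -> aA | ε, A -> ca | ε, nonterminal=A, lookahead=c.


For [A, c]: 'c' ∈ FIRST(ca)
Entry: A -> ca


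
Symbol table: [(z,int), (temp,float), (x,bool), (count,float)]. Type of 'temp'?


Lookup 'temp' → type float


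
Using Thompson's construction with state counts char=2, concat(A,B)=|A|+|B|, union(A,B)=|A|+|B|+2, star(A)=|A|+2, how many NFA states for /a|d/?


Syntax tree has 2 char leaf(s), 1 union(s), 0 star(s)
chars contribute 2×2 = 4; each union adds +2; each star adds +2
Total: 4 + 2 + 0 = 6 states


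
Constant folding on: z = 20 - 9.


20 - 9 = 11 at compile time
Optimized: z = 11


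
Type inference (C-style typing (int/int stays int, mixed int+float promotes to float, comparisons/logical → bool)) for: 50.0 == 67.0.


Operand types: float == float
Rule: comparison yields bool
Result type: bool


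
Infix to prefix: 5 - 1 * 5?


'*' binds tighter: tree is (- 5 (* 1 5))
Prefix: - 5 * 1 5


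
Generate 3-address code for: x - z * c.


Break into single-operator statements:
t1 = z * c
t2 = x - t1


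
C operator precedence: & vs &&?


'&' is bitwise AND (level 5); '&&' is logical AND (level 2)
Higher level binds tighter
'&' has higher precedence than '&&'


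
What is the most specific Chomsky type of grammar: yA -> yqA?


LHS has context (more than one symbol) and |LHS| ≤ |RHS|
Classification: Type 1 (Context-Sensitive)


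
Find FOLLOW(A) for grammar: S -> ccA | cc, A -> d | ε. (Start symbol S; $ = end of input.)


$ ∈ FOLLOW(S). For each A -> αBβ: add FIRST(β)\{ε} to FOLLOW(B); if β nullable, add FOLLOW(A).
FOLLOW(A) = {$}


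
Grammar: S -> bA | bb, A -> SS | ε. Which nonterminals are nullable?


A nonterminal is nullable iff some alternative derives ε (directly, or every symbol in it is nullable)
Nullable: {A}


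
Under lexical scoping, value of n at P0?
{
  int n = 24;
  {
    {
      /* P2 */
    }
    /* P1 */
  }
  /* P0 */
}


n declared in the same block as P0
n = 24


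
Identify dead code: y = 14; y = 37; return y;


first assignment to y is overwritten before any read
Dead: 'y = 14'


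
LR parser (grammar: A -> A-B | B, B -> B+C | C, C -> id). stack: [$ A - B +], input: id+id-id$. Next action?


no handle; shift 'id'
Action: shift


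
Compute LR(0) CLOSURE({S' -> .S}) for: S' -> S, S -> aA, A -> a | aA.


Start: S' -> .S
For each item with dot before a nonterminal B, add B -> .γ for every B-production
Closure: [S' -> .S, S -> .aA]


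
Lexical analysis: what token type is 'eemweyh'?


Pattern: letter/underscore followed by alphanumerics, not a keyword
Type: IDENTIFIER


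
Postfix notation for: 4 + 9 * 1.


* has higher precedence, evaluate 9*1 first
Postfix: 4 9 1 * +


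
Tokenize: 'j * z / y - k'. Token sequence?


Scan left to right, longest-match per lexeme
Tokens: ID(j), OP(*), ID(z), OP(/), ID(y), OP(-), ID(k)


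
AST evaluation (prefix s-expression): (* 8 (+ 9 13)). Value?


Evaluate inner: (+ 9 13) = 22
Evaluate root: (* 8 22) = 176
Result: 176


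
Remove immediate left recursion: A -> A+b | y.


Left-recursive alternatives: A+b; non-recursive: y
Introduce A': A -> yA', A' -> +bA' | ε


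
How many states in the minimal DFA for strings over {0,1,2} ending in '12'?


Track the longest suffix of input matching a prefix of '12': 3 classes (prefixes of length 0..2)
Minimal DFA: 3 states


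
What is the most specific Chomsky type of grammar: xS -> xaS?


LHS has context (more than one symbol) and |LHS| ≤ |RHS|
Classification: Type 1 (Context-Sensitive)


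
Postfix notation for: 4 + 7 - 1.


Left to right (same or higher precedence on left)
Postfix: 4 7 + 1 -


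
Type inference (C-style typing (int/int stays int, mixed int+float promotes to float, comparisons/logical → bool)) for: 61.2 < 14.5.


Operand types: float < float
Rule: comparison yields bool
Result type: bool


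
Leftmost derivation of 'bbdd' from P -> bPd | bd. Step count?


Derivation: P => bPd => bbdd
Steps: 2


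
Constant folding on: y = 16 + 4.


16 + 4 = 20 at compile time
Optimized: y = 20


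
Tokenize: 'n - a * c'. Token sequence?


Scan left to right, longest-match per lexeme
Tokens: ID(n), OP(-), ID(a), OP(*), ID(c)


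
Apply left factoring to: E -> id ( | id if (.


Common prefix: 'id'
Factored: E -> id E', E' -> ( | if (


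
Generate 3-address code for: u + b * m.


Break into single-operator statements:
t1 = b * m
t2 = u + t1


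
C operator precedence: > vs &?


'>' is relational (level 7); '&' is bitwise AND (level 5)
Higher level binds tighter
'>' has higher precedence than '&'


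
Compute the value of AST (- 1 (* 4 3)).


Evaluate inner: (* 4 3) = 12
Evaluate root: (- 1 12) = -11
Result: -11


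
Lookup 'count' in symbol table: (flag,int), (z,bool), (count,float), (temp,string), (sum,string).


Lookup 'count' → type float


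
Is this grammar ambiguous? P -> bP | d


right-linear, alternatives start with distinct terminals 'b' vs 'd': unique leftmost derivation
Unambiguous


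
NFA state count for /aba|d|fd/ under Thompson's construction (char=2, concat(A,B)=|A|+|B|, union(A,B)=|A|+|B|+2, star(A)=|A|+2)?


Syntax tree has 6 char leaf(s), 2 union(s), 0 star(s)
chars contribute 6×2 = 12; each union adds +2; each star adds +2
Total: 12 + 4 + 0 = 16 states


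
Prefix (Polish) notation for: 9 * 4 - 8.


left-to-right (same/higher precedence on left): tree is (- (* 9 4) 8)
Prefix: - * 9 4 8


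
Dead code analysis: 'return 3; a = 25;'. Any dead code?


statement follows a return and is unreachable
Dead: 'a = 25'


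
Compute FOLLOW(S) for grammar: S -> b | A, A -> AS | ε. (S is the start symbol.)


$ ∈ FOLLOW(S). For each A -> αBβ: add FIRST(β)\{ε} to FOLLOW(B); if β nullable, add FOLLOW(A).
FOLLOW(S) = {$, b}


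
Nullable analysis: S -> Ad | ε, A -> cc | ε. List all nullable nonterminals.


A nonterminal is nullable iff some alternative derives ε (directly, or every symbol in it is nullable)
Nullable: {A, S}


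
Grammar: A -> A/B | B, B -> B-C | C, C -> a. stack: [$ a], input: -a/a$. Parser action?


'a' on top is the handle for C -> a
Action: reduce (C -> a)


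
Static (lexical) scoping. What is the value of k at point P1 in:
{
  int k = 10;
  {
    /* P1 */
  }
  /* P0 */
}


P1's block does not declare k; resolves to the enclosing declaration at depth 0
k = 10


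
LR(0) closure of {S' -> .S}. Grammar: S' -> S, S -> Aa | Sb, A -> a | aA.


Start: S' -> .S
For each item with dot before a nonterminal B, add B -> .γ for every B-production
Closure: [S' -> .S, S -> .Aa, S -> .Sb, A -> .a, A -> .aA]


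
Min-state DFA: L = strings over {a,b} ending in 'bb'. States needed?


Track the longest suffix of input matching a prefix of 'bb': 3 classes (prefixes of length 0..2)
Minimal DFA: 3 states


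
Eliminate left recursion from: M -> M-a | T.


Left-recursive alternatives: M-a; non-recursive: T
Introduce M': M -> TM', M' -> -aM' | ε


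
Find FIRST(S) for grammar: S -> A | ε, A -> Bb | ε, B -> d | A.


Per alternative of S: FIRST(A) = {b, d, ε}; FIRST(ε) = {ε}
FIRST(S) = {b, d, ε}


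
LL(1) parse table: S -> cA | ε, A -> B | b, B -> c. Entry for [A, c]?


For [A, c]: 'c' ∈ FIRST(B)
Entry: A -> B


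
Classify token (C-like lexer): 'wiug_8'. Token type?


Pattern: letter/underscore followed by alphanumerics, not a keyword
Type: IDENTIFIER


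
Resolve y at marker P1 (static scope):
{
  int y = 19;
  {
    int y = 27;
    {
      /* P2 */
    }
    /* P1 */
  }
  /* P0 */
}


y declared in the same block as P1
y = 27


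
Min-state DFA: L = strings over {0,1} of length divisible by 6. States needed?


Track length mod 6: states 0..5, accept at 0
Minimal DFA: 6 states


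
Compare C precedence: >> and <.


'>>' is shift (level 8); '<' is relational (level 7)
Higher level binds tighter
'>>' has higher precedence than '<'


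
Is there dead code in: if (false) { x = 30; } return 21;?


condition is constant false, so the whole block is unreachable
Dead: 'if (false) { x = 30; }'


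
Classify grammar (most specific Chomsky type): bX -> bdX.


LHS has context (more than one symbol) and |LHS| ≤ |RHS|
Classification: Type 1 (Context-Sensitive)


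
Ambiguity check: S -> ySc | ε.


balanced y^n…c^n: each string has a unique parse
Unambiguous


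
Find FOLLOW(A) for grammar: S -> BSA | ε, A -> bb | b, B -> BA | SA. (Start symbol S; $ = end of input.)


$ ∈ FOLLOW(S). For each A -> αBβ: add FIRST(β)\{ε} to FOLLOW(B); if β nullable, add FOLLOW(A).
FOLLOW(A) = {$, b}


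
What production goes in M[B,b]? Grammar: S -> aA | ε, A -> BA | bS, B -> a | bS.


For [B, b]: 'b' ∈ FIRST(bS)
Entry: B -> bS


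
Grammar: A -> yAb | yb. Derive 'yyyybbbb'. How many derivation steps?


Derivation: A => yAb => yyAbb => yyyAbbb => yyyybbbb
Steps: 4


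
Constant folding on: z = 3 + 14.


3 + 14 = 17 at compile time
Optimized: z = 17


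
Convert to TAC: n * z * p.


Break into single-operator statements:
t1 = n * z
t2 = t1 * p


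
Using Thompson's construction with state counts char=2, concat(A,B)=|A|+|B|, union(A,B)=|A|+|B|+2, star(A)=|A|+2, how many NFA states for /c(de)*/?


Syntax tree has 3 char leaf(s), 0 union(s), 1 star(s)
chars contribute 3×2 = 6; each union adds +2; each star adds +2
Total: 6 + 0 + 2 = 8 states


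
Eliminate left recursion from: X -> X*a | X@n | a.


Left-recursive alternatives: X*a, X@n; non-recursive: a
Introduce X': X -> aX', X' -> *aX' | @nX' | ε


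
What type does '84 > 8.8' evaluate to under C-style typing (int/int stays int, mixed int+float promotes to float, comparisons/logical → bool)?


Operand types: int > float
Rule: comparison yields bool
Result type: bool


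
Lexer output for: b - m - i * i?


Scan left to right, longest-match per lexeme
Tokens: ID(b), OP(-), ID(m), OP(-), ID(i), OP(*), ID(i)


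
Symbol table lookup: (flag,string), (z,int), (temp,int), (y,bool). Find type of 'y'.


Lookup 'y' → type bool


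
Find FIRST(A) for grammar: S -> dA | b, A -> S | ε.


Per alternative of A: FIRST(S) = {b, d}; FIRST(ε) = {ε}
FIRST(A) = {b, d, ε}


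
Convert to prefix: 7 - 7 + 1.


left-to-right (same/higher precedence on left): tree is (+ (- 7 7) 1)
Prefix: + - 7 7 1


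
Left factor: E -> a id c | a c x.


Common prefix: 'a'
Factored: E -> a E', E' -> id c | c x


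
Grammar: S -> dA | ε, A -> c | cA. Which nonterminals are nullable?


A nonterminal is nullable iff some alternative derives ε (directly, or every symbol in it is nullable)
Nullable: {S}


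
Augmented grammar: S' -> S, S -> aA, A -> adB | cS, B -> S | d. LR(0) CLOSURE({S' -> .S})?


Start: S' -> .S
For each item with dot before a nonterminal B, add B -> .γ for every B-production
Closure: [S' -> .S, S -> .aA]


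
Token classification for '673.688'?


Pattern: digits with a decimal point
Type: FLOAT_LITERAL


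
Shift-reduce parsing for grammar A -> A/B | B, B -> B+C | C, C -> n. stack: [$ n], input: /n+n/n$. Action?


'n' on top is the handle for C -> n
Action: reduce (C -> n)


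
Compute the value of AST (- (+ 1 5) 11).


Evaluate inner: (+ 1 5) = 6
Evaluate root: (- 6 11) = -5
Result: -5


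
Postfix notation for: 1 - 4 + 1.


Left to right (same or higher precedence on left)
Postfix: 1 4 - 1 +


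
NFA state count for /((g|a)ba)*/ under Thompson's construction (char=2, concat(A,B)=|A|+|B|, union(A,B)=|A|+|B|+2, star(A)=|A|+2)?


Syntax tree has 4 char leaf(s), 1 union(s), 1 star(s)
chars contribute 4×2 = 8; each union adds +2; each star adds +2
Total: 8 + 2 + 2 = 12 states


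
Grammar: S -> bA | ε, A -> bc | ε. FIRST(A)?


Per alternative of A: FIRST(bc) = {b}; FIRST(ε) = {ε}
FIRST(A) = {b, ε}


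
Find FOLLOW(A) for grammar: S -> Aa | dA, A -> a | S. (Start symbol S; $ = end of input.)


$ ∈ FOLLOW(S). For each A -> αBβ: add FIRST(β)\{ε} to FOLLOW(B); if β nullable, add FOLLOW(A).
FOLLOW(A) = {$, a}


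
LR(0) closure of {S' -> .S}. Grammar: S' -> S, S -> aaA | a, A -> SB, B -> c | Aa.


Start: S' -> .S
For each item with dot before a nonterminal B, add B -> .γ for every B-production
Closure: [S' -> .S, S -> .aaA, S -> .a]


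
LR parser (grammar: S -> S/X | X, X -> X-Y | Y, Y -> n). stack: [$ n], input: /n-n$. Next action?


'n' on top is the handle for Y -> n
Action: reduce (Y -> n)


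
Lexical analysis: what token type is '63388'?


Pattern: digits only
Type: INTEGER_LITERAL


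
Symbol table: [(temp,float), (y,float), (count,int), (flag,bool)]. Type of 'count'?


Lookup 'count' → type int


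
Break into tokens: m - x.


Scan left to right, longest-match per lexeme
Tokens: ID(m), OP(-), ID(x)


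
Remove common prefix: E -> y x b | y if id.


Common prefix: 'y'
Factored: E -> y E', E' -> x b | if id


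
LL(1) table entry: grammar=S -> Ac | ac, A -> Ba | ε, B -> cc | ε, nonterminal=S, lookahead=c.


For [S, c]: 'c' ∈ FIRST(Ac)
Entry: S -> Ac


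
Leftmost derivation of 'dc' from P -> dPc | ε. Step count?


Derivation: P => dPc => dc
Steps: 2


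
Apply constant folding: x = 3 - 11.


3 - 11 = -8 at compile time
Optimized: x = -8


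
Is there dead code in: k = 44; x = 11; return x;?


k is assigned but never read
Dead: 'k = 44'


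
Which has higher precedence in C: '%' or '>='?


'%' is multiplicative (level 10); '>=' is relational (level 7)
Higher level binds tighter
'%' has higher precedence than '>='


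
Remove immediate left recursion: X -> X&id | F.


Left-recursive alternatives: X&id; non-recursive: F
Introduce X': X -> FX', X' -> &idX' | ε


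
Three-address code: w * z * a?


Break into single-operator statements:
t1 = w * z
t2 = t1 * a


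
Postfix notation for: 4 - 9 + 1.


Left to right (same or higher precedence on left)
Postfix: 4 9 - 1 +


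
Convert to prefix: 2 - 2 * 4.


'*' binds tighter: tree is (- 2 (* 2 4))
Prefix: - 2 * 2 4


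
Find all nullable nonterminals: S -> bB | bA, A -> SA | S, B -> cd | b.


A nonterminal is nullable iff some alternative derives ε (directly, or every symbol in it is nullable)
Nullable: {}


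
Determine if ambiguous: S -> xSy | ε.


balanced x^n…y^n: each string has a unique parse
Unambiguous


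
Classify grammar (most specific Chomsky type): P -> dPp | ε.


Single nonterminal LHS, but d^n p^n is not regular
Classification: Type 2 (Context-Free)


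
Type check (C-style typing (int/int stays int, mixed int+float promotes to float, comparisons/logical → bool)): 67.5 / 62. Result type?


Operand types: float / int
Rule: mixed int/float promotes to float; int/int stays int
Result type: float


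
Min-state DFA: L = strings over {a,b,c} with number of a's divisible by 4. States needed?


Track (count of a) mod 4: states 0..3, accept at 0
Minimal DFA: 4 states


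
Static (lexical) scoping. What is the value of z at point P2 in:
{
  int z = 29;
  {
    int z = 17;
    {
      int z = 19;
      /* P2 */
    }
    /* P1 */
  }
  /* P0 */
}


z declared in the same block as P2
z = 19


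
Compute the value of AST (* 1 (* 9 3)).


Evaluate inner: (* 9 3) = 27
Evaluate root: (* 1 27) = 27
Result: 27


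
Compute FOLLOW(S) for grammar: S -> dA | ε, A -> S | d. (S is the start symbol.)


$ ∈ FOLLOW(S). For each A -> αBβ: add FIRST(β)\{ε} to FOLLOW(B); if β nullable, add FOLLOW(A).
FOLLOW(S) = {$}


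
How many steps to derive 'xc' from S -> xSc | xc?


Derivation: S => xc
Steps: 1


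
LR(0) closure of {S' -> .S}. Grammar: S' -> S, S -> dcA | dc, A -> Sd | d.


Start: S' -> .S
For each item with dot before a nonterminal B, add B -> .γ for every B-production
Closure: [S' -> .S, S -> .dcA, S -> .dc]


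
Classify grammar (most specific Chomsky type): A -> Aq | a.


Left-linear: every RHS is a terminal or one nonterminal followed by a terminal
Classification: Type 3 (Regular)


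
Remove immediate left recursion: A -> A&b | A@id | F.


Left-recursive alternatives: A&b, A@id; non-recursive: F
Introduce A': A -> FA', A' -> &bA' | @idA' | ε


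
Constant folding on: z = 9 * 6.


9 * 6 = 54 at compile time
Optimized: z = 54


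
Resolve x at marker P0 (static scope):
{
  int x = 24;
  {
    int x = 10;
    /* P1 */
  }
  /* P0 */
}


x declared in the same block as P0
x = 24


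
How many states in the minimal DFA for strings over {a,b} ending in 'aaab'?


Track the longest suffix of input matching a prefix of 'aaab': 5 classes (prefixes of length 0..4)
Minimal DFA: 5 states


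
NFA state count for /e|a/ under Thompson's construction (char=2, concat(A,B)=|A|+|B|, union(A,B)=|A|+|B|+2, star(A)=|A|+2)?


Syntax tree has 2 char leaf(s), 1 union(s), 0 star(s)
chars contribute 2×2 = 4; each union adds +2; each star adds +2
Total: 4 + 2 + 0 = 6 states


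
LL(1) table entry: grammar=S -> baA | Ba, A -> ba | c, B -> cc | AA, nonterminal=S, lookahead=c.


For [S, c]: 'c' ∈ FIRST(Ba)
Entry: S -> Ba


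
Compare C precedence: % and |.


'%' is multiplicative (level 10); '|' is bitwise OR (level 3)
Higher level binds tighter
'%' has higher precedence than '|'


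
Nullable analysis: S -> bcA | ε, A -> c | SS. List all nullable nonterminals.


A nonterminal is nullable iff some alternative derives ε (directly, or every symbol in it is nullable)
Nullable: {A, S}


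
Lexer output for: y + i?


Scan left to right, longest-match per lexeme
Tokens: ID(y), OP(+), ID(i)


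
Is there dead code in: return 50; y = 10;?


statement follows a return and is unreachable
Dead: 'y = 10'


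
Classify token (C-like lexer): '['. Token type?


Pattern: delimiter/punctuation
Type: PUNCTUATION


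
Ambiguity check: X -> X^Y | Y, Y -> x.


precedence layered via separate nonterminal Y: deterministic
Unambiguous


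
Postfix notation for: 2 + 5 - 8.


Left to right (same or higher precedence on left)
Postfix: 2 5 + 8 -


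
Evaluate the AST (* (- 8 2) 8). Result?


Evaluate inner: (- 8 2) = 6
Evaluate root: (* 6 8) = 48
Result: 48


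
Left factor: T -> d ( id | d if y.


Common prefix: 'd'
Factored: T -> d T', T' -> ( id | if y


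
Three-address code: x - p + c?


Break into single-operator statements:
t1 = x - p
t2 = t1 + c


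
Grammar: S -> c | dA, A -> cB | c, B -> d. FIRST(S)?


Per alternative of S: FIRST(c) = {c}; FIRST(dA) = {d}
FIRST(S) = {c, d}


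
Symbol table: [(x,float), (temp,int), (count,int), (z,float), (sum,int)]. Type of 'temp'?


Lookup 'temp' → type int


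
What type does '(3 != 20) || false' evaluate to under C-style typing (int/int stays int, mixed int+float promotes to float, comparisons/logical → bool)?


Operand types: bool || bool
Rule: logical operators take bool operands and yield bool
Result type: bool


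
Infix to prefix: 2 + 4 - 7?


left-to-right (same/higher precedence on left): tree is (- (+ 2 4) 7)
Prefix: - + 2 4 7


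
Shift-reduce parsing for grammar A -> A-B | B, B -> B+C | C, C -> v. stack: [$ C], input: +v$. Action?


'C' (not preceded by B+) is the handle for B -> C
Action: reduce (B -> C)


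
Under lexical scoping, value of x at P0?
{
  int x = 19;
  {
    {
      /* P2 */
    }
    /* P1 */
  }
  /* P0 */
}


x declared in the same block as P0
x = 19


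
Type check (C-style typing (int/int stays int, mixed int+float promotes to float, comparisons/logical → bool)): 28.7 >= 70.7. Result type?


Operand types: float >= float
Rule: comparison yields bool
Result type: bool


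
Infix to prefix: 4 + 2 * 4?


'*' binds tighter: tree is (+ 4 (* 2 4))
Prefix: + 4 * 2 4


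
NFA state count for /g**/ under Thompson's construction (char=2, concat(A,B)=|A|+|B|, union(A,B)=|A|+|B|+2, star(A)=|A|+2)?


Syntax tree has 1 char leaf(s), 0 union(s), 2 star(s)
chars contribute 1×2 = 2; each union adds +2; each star adds +2
Total: 2 + 0 + 4 = 6 states


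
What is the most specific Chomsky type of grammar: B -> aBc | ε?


Single nonterminal LHS, but a^n c^n is not regular
Classification: Type 2 (Context-Free)


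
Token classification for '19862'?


Pattern: digits only
Type: INTEGER_LITERAL


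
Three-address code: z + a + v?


Break into single-operator statements:
t1 = z + a
t2 = t1 + v


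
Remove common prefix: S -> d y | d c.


Common prefix: 'd'
Factored: S -> d S', S' -> y | c


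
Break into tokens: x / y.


Scan left to right, longest-match per lexeme
Tokens: ID(x), OP(/), ID(y)


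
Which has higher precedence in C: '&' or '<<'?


'<<' is shift (level 8); '&' is bitwise AND (level 5)
Higher level binds tighter
'<<' has higher precedence than '&'


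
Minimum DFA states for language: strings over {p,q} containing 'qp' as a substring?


KMP-style automaton: 2 progress states + 1 absorbing accept = 3
Minimal DFA: 3 states


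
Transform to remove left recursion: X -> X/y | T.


Left-recursive alternatives: X/y; non-recursive: T
Introduce X': X -> TX', X' -> /yX' | ε
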